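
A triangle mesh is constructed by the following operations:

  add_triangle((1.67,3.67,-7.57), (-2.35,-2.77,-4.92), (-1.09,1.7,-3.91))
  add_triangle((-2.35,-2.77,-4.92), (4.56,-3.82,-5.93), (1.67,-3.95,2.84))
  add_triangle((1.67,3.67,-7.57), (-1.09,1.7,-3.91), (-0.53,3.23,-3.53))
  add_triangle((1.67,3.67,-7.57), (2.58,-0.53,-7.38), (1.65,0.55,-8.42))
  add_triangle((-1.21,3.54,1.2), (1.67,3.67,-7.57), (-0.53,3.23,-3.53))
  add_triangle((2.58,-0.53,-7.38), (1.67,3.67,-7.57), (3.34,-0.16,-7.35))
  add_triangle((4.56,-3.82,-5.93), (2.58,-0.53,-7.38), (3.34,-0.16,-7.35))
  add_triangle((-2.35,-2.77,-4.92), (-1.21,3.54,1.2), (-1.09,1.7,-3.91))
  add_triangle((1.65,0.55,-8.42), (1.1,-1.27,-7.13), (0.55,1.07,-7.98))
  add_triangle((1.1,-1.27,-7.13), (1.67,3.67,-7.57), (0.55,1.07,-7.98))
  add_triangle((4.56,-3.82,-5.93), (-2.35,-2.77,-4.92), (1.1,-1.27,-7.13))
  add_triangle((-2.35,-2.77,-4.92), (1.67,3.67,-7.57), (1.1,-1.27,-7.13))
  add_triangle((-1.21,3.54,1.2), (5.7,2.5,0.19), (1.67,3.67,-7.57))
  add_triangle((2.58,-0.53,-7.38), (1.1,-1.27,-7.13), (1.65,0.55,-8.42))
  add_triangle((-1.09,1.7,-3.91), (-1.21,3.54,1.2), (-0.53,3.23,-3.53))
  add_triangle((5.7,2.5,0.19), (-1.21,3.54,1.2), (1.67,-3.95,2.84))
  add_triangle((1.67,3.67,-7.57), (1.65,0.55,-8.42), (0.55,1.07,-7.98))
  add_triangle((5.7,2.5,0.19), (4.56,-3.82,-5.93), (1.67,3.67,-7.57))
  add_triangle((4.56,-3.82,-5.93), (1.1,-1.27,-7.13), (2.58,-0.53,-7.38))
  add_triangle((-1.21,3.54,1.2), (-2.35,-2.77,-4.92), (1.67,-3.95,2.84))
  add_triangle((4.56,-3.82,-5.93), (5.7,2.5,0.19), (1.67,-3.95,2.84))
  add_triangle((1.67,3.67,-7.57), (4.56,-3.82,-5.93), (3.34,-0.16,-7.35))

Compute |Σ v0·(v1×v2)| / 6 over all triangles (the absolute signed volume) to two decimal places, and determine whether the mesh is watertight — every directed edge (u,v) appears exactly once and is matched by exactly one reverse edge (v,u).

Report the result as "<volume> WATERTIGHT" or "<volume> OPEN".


286.87 WATERTIGHT

Per-triangle v0·(v1×v2)/6:
  t1: +11.8522
  t2: +33.5127
  t3: +4.0641
  t4: +5.3175
  t5: +4.9947
  t6: +4.4351
  t7: +4.3418
  t8: +7.5310
  t9: +2.6982
  t10: -5.5485
  t11: +18.4135
  t12: +17.4109
  t13: +32.9511
  t14: +3.1838
  t15: +2.9081
  t16: +16.2849
  t17: +4.6614
  t18: +59.1351
  t19: +8.1323
  t20: +7.3773
  t21: +42.4493
  t22: +0.7597
Σ = +286.8664 → |volume| = 286.87

Directed edges: 66 total, each appears once with its reverse present → watertight.


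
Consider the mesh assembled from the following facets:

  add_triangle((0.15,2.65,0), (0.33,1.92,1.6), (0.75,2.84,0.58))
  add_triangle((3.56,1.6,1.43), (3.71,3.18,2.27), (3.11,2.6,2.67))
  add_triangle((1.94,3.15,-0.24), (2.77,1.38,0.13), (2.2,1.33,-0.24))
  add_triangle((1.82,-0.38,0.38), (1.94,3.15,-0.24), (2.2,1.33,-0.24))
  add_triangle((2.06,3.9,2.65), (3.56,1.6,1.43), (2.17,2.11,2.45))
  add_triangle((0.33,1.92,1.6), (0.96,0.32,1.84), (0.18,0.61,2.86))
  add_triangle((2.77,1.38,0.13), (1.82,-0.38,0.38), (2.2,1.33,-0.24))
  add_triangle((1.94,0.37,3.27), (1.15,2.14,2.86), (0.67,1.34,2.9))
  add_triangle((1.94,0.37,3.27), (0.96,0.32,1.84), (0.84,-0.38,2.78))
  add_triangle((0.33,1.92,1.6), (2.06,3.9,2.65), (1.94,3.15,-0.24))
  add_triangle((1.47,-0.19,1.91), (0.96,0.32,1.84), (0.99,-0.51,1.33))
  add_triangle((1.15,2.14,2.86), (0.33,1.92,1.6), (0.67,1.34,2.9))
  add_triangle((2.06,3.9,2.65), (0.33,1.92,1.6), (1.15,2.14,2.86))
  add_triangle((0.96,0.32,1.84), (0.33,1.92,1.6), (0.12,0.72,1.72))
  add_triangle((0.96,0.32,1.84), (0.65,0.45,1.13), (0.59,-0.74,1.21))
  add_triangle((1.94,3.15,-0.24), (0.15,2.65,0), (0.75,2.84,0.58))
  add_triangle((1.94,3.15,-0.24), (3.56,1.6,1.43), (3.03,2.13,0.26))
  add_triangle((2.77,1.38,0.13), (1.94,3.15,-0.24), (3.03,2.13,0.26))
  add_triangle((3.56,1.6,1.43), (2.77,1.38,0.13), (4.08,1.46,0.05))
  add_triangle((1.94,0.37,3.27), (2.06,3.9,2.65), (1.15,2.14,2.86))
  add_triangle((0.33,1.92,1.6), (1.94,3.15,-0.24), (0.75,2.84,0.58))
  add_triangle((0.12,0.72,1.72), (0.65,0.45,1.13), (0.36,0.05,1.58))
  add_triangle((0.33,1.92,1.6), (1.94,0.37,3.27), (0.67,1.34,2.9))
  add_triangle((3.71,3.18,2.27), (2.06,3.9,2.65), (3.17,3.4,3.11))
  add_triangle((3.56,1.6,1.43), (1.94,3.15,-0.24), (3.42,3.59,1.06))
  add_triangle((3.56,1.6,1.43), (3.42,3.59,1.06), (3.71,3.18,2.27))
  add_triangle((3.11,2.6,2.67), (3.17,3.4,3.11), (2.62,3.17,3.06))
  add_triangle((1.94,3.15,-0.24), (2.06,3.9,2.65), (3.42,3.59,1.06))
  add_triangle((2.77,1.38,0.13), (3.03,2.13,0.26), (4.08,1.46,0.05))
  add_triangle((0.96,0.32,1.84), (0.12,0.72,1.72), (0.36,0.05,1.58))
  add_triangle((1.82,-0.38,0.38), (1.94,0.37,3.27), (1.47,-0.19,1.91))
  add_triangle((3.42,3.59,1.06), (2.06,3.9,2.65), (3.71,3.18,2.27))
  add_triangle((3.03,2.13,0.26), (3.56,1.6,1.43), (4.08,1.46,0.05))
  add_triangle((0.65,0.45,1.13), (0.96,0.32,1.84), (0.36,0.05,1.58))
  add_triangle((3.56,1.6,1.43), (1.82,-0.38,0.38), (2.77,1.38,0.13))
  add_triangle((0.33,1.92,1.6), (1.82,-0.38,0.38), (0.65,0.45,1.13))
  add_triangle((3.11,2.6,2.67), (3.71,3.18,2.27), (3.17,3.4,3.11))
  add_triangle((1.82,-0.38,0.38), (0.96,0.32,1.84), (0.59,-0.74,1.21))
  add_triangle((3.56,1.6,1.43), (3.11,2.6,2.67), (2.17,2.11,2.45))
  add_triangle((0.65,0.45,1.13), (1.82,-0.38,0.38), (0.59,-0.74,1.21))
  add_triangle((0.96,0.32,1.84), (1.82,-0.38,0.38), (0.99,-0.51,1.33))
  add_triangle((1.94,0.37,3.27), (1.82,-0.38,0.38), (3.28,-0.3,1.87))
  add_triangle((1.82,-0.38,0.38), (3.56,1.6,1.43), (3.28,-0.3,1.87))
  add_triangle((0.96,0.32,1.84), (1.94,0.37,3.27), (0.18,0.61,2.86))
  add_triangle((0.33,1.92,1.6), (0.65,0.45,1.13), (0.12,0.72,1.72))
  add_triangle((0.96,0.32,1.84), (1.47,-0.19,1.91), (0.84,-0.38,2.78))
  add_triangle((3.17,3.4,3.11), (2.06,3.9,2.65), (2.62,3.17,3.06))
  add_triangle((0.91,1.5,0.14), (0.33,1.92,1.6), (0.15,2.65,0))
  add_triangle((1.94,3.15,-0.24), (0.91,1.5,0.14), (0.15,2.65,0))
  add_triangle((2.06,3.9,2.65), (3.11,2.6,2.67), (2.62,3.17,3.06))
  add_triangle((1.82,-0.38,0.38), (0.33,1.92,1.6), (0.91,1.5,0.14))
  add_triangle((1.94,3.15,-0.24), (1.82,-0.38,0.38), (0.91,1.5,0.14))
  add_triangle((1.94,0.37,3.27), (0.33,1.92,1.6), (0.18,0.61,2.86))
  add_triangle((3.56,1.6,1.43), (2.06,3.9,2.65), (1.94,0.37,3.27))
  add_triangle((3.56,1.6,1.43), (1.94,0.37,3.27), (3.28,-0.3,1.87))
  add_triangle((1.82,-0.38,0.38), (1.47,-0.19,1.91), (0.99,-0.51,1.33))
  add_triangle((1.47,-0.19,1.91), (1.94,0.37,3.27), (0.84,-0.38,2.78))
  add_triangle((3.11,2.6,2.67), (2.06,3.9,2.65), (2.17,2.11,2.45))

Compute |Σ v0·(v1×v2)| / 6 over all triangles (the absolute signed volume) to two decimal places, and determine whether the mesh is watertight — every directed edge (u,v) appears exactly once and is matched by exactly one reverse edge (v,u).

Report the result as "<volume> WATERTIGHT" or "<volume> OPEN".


21.89 WATERTIGHT

Per-triangle v0·(v1×v2)/6:
  t1: +0.3597
  t2: +0.7189
  t3: +0.3103
  t4: -0.4040
  t5: -1.5582
  t6: -0.6432
  t7: +0.1721
  t8: +0.7384
  t9: +0.0991
  t10: +1.0055
  t11: +0.0602
  t12: +0.2949
  t13: +0.6290
  t14: +0.3262
  t15: -0.0144
  t16: +0.5137
  t17: +0.8291
  t18: +0.2136
  t19: -0.3452
  t20: +1.5557
  t21: +0.5595
  t22: -0.0985
  t23: -0.6541
  t24: +0.9579
  t25: +0.8174
  t26: +1.2314
  t27: +0.1178
  t28: +2.1100
  t29: -0.0094
  t30: +0.1135
  t31: +0.2753
  t32: +1.9285
  t33: +0.9364
  t34: -0.0319
  t35: +0.7266
  t36: -0.3278
  t37: +0.3715
  t38: +0.4783
  t39: +0.1693
  t40: -0.3791
  t41: -0.3282
  t42: +0.0558
  t43: +0.7623
  t44: -0.0719
  t45: -0.2061
  t46: -0.2231
  t47: +0.3177
  t48: -0.5694
  t49: -0.1964
  t50: -0.4675
  t51: -0.8151
  t52: -0.2768
  t53: +1.3408
  t54: +4.9381
  t55: +2.4574
  t56: +0.1873
  t57: +0.3066
  t58: +0.5275
Σ = +21.8931 → |volume| = 21.89

Directed edges: 174 total, each appears once with its reverse present → watertight.


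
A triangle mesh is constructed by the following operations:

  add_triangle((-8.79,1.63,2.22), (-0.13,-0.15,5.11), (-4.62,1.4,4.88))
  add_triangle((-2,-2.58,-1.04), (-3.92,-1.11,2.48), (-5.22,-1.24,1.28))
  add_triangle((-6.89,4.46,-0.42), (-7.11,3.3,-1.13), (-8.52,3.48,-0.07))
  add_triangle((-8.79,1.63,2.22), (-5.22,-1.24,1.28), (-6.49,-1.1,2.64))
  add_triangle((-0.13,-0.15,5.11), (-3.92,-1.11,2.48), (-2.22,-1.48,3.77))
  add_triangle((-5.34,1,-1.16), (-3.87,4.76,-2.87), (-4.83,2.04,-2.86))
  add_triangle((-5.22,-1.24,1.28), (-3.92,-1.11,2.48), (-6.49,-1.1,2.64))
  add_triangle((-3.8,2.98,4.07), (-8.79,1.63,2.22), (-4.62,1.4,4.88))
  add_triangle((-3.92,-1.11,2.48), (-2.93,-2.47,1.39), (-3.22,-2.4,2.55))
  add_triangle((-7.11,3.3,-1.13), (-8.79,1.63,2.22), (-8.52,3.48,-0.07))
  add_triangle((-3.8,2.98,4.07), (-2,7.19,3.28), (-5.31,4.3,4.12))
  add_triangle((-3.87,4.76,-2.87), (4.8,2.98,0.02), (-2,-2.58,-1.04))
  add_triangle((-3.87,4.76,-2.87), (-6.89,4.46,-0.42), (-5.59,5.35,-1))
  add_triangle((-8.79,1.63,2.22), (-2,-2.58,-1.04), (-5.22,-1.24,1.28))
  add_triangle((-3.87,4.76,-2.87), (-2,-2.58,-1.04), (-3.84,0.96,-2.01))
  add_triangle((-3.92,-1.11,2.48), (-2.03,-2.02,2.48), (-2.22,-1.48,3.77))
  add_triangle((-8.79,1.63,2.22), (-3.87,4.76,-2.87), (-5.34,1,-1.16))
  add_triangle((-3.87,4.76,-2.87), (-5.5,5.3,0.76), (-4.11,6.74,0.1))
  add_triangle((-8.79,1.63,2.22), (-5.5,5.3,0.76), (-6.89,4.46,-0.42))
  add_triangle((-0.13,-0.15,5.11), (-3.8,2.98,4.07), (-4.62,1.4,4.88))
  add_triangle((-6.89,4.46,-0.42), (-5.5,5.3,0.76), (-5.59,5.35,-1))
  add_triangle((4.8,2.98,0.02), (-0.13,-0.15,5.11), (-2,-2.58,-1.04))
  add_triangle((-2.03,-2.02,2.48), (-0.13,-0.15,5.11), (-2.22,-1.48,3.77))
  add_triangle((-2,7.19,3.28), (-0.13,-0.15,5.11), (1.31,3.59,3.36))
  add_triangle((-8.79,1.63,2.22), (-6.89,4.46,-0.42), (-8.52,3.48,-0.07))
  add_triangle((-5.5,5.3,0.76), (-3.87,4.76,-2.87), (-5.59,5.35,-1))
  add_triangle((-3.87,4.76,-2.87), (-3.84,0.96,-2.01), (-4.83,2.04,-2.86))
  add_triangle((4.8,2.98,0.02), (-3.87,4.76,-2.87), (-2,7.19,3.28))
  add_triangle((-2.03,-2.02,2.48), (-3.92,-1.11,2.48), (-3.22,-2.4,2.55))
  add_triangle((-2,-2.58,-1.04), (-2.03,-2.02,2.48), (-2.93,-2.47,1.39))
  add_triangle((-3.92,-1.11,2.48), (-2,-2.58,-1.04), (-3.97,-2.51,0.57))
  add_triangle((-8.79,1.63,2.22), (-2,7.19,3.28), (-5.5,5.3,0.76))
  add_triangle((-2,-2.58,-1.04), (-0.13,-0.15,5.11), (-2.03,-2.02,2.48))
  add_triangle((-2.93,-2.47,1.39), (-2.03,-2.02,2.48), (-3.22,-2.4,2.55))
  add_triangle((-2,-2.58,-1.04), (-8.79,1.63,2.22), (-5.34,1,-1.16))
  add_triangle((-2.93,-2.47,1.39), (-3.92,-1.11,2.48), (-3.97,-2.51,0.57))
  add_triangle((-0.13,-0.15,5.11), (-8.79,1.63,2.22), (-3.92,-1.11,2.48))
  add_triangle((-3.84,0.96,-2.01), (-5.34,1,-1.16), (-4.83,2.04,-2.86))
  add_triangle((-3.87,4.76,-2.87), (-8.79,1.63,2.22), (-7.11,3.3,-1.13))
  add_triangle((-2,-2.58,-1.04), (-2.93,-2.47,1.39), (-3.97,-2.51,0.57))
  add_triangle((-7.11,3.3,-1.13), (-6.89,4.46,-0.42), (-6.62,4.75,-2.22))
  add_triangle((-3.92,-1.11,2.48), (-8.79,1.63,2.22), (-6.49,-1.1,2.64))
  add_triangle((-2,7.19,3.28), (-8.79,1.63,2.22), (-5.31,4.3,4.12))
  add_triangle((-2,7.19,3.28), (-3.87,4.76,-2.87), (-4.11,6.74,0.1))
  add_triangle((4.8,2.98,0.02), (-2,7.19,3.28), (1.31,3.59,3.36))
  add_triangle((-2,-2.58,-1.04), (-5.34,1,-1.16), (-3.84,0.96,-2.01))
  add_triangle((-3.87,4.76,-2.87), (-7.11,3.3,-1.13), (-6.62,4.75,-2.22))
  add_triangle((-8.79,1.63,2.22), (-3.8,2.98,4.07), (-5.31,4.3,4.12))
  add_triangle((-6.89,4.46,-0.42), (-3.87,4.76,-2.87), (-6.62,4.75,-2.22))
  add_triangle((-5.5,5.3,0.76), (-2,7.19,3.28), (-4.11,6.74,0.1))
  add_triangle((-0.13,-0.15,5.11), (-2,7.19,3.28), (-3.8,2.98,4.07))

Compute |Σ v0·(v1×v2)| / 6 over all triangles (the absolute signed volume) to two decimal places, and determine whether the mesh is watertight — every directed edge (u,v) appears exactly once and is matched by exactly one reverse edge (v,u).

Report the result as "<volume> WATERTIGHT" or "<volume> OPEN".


297.86 OPEN

Per-triangle v0·(v1×v2)/6:
  t1: +4.9880
  t2: +3.0194
  t3: +2.3000
  t4: +3.3670
  t5: +2.6217
  t6: +4.4524
  t7: +0.7467
  t8: +9.9019
  t9: +1.0005
  t10: +1.6942
  t11: +5.6780
  t12: +8.9671
  t13: +3.5305
  t14: +4.8322
  t15: +1.6476
  t16: +1.5684
  t17: +14.8014
  t18: +8.2327
  t19: +10.6119
  t20: +7.0094
  t21: +3.4948
  t22: +5.5289
  t23: +1.2287
  t24: +14.6805
  t25: +4.3454
  t26: +1.7893
  t27: -0.3555
  t28: +38.0928
  t29: +0.6784
  t30: +0.9621
  t31: -0.4671
  t32: +23.6839
  t33: +1.0124
  t34: +0.3871
  t35: +10.8672
  t36: +1.6610
  t37: +13.2830
  t38: +0.8001
  t39: -6.1573
  t40: +1.3860
  t41: +3.0885
  t42: +2.3346
  t43: +14.2839
  t44: +4.4280
  t45: +15.3229
  t46: +3.2217
  t47: +0.3806
  t48: +5.8433
  t49: +3.2976
  t50: +9.9101
  t51: +17.8791
Σ = +297.8627 → |volume| = 297.86

Directed edges: 153 total; 3 unmatched, e.g. (4.8,2.98,0.02)→(-0.13,-0.15,5.11) → open.


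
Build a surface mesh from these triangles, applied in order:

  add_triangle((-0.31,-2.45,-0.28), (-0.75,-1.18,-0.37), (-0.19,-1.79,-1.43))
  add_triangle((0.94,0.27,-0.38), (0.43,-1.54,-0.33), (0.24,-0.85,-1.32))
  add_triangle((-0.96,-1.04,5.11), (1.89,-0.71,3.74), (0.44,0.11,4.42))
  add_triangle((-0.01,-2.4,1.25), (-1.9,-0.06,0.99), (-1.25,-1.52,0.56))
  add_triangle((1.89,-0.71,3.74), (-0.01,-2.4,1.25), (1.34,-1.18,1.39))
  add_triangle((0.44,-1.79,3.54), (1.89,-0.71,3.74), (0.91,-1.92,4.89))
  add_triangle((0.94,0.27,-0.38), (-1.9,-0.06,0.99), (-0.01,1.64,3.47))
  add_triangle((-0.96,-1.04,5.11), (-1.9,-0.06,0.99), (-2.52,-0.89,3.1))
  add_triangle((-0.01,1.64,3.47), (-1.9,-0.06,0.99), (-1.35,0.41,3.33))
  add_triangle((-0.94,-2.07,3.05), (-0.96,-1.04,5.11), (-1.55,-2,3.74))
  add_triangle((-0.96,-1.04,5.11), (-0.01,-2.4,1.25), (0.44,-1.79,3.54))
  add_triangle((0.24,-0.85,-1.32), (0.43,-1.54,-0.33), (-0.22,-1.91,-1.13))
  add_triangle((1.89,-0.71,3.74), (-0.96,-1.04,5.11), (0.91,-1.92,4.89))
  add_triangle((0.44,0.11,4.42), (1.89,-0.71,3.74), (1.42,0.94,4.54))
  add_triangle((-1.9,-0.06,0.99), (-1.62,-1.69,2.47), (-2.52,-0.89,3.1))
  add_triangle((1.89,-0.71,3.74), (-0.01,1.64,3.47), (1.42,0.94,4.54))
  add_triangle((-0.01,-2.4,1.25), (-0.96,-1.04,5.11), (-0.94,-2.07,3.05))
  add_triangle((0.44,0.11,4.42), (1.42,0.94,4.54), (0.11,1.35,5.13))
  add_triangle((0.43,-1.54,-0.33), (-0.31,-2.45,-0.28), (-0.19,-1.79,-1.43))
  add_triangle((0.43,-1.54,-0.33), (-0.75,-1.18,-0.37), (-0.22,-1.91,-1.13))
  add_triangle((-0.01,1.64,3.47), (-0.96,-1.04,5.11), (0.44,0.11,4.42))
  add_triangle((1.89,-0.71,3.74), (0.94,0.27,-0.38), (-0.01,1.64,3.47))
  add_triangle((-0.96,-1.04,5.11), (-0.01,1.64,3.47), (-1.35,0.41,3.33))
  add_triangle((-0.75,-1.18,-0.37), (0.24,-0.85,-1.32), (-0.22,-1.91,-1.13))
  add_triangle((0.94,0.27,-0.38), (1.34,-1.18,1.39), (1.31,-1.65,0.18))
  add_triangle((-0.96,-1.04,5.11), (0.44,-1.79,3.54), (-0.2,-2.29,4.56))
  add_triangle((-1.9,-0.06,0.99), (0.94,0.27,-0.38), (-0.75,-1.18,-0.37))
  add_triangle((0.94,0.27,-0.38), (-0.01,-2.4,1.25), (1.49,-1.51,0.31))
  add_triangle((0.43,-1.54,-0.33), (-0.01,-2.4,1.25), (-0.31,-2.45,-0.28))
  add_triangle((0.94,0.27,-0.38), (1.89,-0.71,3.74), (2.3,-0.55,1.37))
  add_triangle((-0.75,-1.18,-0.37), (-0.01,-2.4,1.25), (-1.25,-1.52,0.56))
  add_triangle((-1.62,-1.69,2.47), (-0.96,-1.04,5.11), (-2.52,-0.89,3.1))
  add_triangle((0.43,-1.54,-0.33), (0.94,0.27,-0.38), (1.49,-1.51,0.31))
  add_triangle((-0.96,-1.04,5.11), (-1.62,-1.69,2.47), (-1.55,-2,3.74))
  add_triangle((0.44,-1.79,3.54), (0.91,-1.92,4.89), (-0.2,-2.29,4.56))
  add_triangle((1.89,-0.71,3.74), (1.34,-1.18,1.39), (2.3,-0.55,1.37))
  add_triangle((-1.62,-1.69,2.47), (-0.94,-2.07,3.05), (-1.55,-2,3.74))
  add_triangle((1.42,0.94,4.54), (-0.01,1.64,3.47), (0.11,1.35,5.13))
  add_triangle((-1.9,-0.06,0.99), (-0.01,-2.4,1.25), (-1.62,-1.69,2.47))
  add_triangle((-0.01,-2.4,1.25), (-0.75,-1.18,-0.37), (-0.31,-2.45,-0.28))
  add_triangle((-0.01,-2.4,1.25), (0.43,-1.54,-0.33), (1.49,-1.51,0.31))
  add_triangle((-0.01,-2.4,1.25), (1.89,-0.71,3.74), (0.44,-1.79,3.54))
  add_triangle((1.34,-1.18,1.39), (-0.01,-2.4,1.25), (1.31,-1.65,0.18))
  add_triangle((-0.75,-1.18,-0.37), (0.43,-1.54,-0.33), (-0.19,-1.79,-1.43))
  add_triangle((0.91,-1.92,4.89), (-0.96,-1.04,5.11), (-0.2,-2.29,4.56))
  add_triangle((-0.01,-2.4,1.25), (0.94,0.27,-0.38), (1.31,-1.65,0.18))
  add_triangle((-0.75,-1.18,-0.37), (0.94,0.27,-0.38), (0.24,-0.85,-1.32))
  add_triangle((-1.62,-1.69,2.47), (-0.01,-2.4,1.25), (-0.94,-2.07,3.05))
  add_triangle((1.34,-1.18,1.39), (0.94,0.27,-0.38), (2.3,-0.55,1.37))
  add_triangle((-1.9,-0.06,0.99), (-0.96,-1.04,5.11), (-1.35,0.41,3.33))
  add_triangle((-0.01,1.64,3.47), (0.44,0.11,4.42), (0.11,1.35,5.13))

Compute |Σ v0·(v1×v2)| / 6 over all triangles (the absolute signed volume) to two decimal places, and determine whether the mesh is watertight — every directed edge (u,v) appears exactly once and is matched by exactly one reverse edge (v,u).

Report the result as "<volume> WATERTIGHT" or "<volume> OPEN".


33.75 OPEN

Per-triangle v0·(v1×v2)/6:
  t1: +0.3041
  t2: +0.2962
  t3: +2.1738
  t4: +0.6530
  t5: +1.2259
  t6: +0.2541
  t7: +0.2066
  t8: +0.6117
  t9: +0.8677
  t10: +0.6587
  t11: +1.8145
  t12: +0.2205
  t13: +2.1216
  t14: +1.4973
  t15: +0.5101
  t16: -0.7280
  t17: +0.9482
  t18: +1.1158
  t19: +0.3104
  t20: +0.1770
  t21: +1.9865
  t22: +1.8396
  t23: +2.0421
  t24: +0.1244
  t25: +0.4393
  t26: -0.6836
  t27: +0.0177
  t28: +0.0357
  t29: +0.4074
  t30: +0.4029
  t31: +0.4208
  t32: +1.7042
  t33: +0.2852
  t34: +0.3628
  t35: +0.2528
  t36: +0.8028
  t37: +0.2377
  t38: +0.8036
  t39: +0.5895
  t40: +0.3457
  t41: +0.5944
  t42: +1.3713
  t43: +0.7739
  t44: -0.2692
  t45: +1.6039
  t46: -0.1290
  t47: -0.0879
  t48: +0.6799
  t49: +0.1975
  t50: +1.5005
  t51: -0.1385
Σ = +33.7531 → |volume| = 33.75

Directed edges: 153 total; 3 unmatched, e.g. (-1.9,-0.06,0.99)→(-1.25,-1.52,0.56) → open.


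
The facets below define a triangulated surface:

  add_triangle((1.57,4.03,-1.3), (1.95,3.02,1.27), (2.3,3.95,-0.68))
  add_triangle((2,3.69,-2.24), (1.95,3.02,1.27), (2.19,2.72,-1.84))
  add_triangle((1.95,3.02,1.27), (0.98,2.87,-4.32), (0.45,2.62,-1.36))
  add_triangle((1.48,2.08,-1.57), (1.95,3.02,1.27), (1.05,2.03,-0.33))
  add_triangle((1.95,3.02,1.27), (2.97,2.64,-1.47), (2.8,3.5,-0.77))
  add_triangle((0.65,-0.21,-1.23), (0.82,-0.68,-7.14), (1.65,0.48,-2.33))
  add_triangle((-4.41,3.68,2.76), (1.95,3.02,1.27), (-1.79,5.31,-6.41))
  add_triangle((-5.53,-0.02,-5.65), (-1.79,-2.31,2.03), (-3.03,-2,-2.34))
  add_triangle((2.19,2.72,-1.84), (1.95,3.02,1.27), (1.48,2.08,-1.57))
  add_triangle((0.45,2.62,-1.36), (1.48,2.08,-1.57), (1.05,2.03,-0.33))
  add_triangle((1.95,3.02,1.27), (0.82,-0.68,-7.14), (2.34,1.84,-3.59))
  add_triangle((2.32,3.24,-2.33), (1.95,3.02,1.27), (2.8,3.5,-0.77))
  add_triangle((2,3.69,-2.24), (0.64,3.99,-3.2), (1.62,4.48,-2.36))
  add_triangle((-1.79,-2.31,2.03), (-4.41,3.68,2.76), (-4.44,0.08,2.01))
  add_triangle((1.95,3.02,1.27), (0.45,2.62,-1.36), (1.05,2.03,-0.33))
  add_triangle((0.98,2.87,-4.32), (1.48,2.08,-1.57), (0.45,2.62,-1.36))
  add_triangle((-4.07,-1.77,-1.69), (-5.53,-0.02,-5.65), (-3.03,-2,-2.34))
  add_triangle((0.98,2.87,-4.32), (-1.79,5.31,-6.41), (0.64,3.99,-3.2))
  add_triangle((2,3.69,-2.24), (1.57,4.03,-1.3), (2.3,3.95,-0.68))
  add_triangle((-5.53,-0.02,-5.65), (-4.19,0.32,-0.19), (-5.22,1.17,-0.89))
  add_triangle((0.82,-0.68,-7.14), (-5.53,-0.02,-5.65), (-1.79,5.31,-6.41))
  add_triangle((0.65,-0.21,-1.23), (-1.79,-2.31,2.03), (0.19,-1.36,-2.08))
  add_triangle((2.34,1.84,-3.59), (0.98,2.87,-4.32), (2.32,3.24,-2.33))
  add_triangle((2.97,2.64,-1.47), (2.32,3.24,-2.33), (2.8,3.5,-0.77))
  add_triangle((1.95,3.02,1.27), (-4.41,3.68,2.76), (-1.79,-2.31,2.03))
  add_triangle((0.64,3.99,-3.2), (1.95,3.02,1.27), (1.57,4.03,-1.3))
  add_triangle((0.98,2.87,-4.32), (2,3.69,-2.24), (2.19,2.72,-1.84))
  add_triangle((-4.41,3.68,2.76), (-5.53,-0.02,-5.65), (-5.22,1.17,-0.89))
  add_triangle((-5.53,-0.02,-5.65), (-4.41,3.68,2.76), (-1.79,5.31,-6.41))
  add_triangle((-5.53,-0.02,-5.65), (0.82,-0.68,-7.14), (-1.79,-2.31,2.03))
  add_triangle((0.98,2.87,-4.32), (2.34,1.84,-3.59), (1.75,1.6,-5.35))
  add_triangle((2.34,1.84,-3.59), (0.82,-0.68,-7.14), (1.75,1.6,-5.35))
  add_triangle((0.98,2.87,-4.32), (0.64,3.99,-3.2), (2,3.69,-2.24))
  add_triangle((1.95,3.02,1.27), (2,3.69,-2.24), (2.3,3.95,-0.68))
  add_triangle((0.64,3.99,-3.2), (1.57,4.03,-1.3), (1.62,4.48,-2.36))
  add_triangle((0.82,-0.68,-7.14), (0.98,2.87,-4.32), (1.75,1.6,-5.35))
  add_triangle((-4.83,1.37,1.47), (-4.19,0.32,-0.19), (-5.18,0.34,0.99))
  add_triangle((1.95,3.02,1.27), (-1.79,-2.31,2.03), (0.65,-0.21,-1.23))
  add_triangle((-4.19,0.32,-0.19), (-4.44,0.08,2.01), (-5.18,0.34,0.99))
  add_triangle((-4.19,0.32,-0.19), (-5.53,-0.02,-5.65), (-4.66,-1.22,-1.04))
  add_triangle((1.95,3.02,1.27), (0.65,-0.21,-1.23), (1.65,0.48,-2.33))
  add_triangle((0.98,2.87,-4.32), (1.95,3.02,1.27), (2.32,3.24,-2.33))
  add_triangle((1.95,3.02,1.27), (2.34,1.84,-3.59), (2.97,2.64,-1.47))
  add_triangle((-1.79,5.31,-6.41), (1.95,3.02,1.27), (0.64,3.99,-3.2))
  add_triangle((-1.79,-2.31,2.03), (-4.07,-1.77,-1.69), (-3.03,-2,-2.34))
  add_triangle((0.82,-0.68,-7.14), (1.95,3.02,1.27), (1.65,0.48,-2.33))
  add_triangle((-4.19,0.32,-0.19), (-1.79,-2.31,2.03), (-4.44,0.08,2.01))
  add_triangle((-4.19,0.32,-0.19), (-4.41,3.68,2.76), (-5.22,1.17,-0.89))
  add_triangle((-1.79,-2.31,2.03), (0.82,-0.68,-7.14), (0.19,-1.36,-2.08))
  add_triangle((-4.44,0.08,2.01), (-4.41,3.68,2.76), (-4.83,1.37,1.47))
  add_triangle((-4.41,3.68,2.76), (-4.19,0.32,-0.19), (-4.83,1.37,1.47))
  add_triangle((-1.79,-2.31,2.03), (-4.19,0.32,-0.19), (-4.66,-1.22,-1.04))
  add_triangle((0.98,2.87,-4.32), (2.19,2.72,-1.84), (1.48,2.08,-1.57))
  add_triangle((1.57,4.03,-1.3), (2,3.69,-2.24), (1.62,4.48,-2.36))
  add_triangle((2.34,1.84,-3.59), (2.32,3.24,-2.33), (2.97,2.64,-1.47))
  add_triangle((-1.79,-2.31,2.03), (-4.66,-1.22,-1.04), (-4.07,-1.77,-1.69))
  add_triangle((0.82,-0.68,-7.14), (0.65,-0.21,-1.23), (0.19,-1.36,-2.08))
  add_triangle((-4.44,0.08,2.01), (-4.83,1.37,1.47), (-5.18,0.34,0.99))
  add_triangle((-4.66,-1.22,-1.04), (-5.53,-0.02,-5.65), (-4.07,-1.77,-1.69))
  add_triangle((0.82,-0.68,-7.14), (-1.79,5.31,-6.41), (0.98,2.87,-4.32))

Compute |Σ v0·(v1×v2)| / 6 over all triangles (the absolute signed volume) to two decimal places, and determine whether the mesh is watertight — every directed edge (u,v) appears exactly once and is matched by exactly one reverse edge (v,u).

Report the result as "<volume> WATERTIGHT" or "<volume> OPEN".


249.67 WATERTIGHT

Per-triangle v0·(v1×v2)/6:
  t1: +0.8387
  t2: +1.4024
  t3: +2.3724
  t4: -0.4025
  t5: +0.7265
  t6: +0.5777
  t7: +32.7067
  t8: -5.4696
  t9: -0.3280
  t10: -0.5050
  t11: -1.2085
  t12: +0.7465
  t13: +0.7233
  t14: +4.5732
  t15: -0.4167
  t16: -1.2833
  t17: +3.3024
  t18: +4.2890
  t19: +0.7611
  t20: +3.1101
  t21: +41.9750
  t22: +0.3474
  t23: +2.5616
  t24: +0.9505
  t25: +10.0698
  t26: +0.3846
  t27: +1.2015
  t28: +7.1743
  t29: +51.2074
  t30: +19.3665
  t31: +1.9362
  t32: +1.8907
  t33: +2.1385
  t34: +0.0272
  t35: +0.4009
  t36: +3.2196
  t37: +0.9219
  t38: +1.0153
  t39: +0.1358
  t40: +5.6859
  t41: +0.2311
  t42: +2.2569
  t43: -1.2833
  t44: +4.3893
  t45: +2.4074
  t46: +3.0185
  t47: +3.3963
  t48: +3.1196
  t49: +2.0070
  t50: +2.6341
  t51: +1.8739
  t52: +3.7393
  t53: -0.1116
  t54: +0.4340
  t55: +1.5581
  t56: +2.4472
  t57: +0.7088
  t58: +1.1556
  t59: +3.2828
  t60: +13.2734
Σ = +249.6656 → |volume| = 249.67

Directed edges: 180 total, each appears once with its reverse present → watertight.


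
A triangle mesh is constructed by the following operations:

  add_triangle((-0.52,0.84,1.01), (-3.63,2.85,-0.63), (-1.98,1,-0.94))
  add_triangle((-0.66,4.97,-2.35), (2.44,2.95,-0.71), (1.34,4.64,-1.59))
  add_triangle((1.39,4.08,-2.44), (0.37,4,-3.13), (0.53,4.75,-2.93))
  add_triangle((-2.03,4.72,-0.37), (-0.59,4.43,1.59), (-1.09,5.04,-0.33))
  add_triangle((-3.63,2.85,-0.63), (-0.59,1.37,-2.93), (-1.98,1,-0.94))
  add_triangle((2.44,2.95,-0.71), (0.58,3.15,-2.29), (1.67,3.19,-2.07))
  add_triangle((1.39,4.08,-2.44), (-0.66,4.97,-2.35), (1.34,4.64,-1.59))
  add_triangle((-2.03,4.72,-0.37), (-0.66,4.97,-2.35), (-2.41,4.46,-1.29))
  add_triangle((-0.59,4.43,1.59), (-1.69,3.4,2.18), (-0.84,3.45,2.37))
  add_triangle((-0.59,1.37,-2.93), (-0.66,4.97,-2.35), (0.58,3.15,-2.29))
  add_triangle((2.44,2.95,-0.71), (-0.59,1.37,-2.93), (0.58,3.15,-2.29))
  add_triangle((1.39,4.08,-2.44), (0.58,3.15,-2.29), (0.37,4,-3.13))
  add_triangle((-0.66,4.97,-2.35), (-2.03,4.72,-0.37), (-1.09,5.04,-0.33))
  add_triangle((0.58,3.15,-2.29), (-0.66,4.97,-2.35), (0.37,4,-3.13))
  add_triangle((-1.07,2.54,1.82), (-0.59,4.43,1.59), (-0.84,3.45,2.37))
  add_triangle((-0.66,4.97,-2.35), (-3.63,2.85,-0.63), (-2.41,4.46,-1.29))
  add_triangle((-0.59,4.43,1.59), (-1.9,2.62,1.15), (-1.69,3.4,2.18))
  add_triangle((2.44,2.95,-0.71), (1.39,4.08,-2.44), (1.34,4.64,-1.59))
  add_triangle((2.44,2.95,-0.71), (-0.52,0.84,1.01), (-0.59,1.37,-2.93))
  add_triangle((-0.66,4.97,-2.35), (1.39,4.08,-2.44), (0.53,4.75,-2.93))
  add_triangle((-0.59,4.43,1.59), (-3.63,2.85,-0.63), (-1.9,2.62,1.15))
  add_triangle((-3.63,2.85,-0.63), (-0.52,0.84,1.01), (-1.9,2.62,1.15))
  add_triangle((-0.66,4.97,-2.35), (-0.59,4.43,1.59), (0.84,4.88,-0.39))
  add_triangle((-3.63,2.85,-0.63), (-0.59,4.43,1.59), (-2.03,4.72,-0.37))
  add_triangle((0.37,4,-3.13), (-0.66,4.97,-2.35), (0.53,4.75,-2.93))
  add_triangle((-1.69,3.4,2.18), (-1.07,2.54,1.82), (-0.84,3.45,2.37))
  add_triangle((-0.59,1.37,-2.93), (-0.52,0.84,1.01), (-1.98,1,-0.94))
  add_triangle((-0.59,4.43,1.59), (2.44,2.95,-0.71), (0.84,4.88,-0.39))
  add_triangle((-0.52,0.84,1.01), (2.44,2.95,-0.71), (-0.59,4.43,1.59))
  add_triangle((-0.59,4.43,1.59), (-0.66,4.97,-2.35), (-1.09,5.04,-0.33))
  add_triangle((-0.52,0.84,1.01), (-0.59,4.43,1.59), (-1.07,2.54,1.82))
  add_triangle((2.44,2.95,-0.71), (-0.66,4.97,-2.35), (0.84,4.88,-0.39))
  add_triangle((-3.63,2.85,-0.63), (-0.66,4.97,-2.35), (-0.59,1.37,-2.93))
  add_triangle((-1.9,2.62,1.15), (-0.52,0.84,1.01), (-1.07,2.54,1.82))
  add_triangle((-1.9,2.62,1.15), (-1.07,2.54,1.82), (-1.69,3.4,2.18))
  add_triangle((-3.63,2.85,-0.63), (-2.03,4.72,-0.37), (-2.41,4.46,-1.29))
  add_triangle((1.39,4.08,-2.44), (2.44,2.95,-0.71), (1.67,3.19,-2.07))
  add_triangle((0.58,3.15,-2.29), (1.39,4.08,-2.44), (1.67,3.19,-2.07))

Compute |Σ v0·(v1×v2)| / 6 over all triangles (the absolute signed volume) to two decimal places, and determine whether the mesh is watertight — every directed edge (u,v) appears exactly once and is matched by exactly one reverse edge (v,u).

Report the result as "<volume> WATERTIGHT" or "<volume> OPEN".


40.78 WATERTIGHT

Per-triangle v0·(v1×v2)/6:
  t1: +0.2134
  t2: -0.3069
  t3: +0.4857
  t4: +1.5749
  t5: +1.2758
  t6: -0.5674
  t7: +1.7942
  t8: +1.8515
  t9: +0.7642
  t10: +2.1578
  t11: +1.2916
  t12: +0.0268
  t13: +1.7375
  t14: -0.4267
  t15: -0.3562
  t16: +1.1250
  t17: +0.9075
  t18: +1.3288
  t19: -2.5800
  t20: +0.6034
  t21: +2.3960
  t22: +0.3645
  t23: +4.5444
  t24: +3.2434
  t25: +0.6804
  t26: +0.0777
  t27: -0.9495
  t28: +2.5334
  t29: +0.9489
  t30: +1.2811
  t31: +0.1091
  t32: +3.6535
  t33: +6.3894
  t34: +0.1887
  t35: +0.0070
  t36: +1.6213
  t37: +0.5764
  t38: +0.2155
Σ = +40.7821 → |volume| = 40.78

Directed edges: 114 total, each appears once with its reverse present → watertight.


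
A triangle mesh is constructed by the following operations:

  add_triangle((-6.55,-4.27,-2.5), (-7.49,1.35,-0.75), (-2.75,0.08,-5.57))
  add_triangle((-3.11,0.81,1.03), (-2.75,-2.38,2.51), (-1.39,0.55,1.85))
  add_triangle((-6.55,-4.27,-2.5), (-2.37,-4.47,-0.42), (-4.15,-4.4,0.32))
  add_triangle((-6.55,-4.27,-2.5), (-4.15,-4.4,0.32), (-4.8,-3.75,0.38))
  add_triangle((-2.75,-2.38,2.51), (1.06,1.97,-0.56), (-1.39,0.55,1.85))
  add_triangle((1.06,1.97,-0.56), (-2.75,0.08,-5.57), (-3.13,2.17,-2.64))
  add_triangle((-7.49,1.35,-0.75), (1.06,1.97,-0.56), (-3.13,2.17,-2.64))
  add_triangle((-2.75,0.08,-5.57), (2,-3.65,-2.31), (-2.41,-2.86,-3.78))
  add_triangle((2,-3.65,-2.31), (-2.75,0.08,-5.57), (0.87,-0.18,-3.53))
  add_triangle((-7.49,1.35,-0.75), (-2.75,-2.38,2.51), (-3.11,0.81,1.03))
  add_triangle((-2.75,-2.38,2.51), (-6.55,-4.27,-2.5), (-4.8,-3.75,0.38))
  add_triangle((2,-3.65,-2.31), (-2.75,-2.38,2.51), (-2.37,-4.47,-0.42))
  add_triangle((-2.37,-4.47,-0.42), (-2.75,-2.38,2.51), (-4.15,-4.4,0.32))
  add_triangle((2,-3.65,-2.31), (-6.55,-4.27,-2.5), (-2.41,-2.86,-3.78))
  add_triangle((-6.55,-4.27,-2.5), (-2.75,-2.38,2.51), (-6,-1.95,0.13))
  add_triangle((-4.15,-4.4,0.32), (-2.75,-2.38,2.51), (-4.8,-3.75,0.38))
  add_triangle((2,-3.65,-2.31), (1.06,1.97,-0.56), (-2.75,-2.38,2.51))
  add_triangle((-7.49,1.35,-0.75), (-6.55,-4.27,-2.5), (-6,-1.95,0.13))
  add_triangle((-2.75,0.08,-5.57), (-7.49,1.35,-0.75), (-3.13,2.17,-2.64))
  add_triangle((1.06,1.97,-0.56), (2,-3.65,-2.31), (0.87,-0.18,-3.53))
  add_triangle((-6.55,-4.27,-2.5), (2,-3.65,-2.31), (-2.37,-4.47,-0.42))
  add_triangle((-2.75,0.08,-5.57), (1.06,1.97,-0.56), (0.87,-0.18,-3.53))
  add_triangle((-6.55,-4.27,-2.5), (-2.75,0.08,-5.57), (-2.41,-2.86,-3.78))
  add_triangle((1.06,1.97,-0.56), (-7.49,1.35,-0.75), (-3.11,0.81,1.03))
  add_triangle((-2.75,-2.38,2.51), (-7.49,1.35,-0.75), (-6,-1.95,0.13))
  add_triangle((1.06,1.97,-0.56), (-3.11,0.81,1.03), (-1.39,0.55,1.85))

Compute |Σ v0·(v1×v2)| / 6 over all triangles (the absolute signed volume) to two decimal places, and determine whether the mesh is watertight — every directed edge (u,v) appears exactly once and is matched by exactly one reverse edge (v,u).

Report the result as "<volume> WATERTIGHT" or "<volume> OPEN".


184.07 WATERTIGHT

Per-triangle v0·(v1×v2)/6:
  t1: +35.0685
  t2: +2.3860
  t3: +5.1831
  t4: +2.8017
  t5: +0.0469
  t6: +5.9721
  t7: +4.9411
  t8: +10.3556
  t9: +8.2612
  t10: +5.6828
  t11: +0.9944
  t12: +5.8335
  t13: +2.8875
  t14: +11.1431
  t15: +9.1735
  t16: +2.1248
  t17: +0.7712
  t18: +11.9511
  t19: +11.8210
  t20: +3.5982
  t21: +12.4341
  t22: +5.0451
  t23: +12.2077
  t24: +3.8262
  t25: +7.9171
  t26: +1.6382
Σ = +184.0660 → |volume| = 184.07

Directed edges: 78 total, each appears once with its reverse present → watertight.


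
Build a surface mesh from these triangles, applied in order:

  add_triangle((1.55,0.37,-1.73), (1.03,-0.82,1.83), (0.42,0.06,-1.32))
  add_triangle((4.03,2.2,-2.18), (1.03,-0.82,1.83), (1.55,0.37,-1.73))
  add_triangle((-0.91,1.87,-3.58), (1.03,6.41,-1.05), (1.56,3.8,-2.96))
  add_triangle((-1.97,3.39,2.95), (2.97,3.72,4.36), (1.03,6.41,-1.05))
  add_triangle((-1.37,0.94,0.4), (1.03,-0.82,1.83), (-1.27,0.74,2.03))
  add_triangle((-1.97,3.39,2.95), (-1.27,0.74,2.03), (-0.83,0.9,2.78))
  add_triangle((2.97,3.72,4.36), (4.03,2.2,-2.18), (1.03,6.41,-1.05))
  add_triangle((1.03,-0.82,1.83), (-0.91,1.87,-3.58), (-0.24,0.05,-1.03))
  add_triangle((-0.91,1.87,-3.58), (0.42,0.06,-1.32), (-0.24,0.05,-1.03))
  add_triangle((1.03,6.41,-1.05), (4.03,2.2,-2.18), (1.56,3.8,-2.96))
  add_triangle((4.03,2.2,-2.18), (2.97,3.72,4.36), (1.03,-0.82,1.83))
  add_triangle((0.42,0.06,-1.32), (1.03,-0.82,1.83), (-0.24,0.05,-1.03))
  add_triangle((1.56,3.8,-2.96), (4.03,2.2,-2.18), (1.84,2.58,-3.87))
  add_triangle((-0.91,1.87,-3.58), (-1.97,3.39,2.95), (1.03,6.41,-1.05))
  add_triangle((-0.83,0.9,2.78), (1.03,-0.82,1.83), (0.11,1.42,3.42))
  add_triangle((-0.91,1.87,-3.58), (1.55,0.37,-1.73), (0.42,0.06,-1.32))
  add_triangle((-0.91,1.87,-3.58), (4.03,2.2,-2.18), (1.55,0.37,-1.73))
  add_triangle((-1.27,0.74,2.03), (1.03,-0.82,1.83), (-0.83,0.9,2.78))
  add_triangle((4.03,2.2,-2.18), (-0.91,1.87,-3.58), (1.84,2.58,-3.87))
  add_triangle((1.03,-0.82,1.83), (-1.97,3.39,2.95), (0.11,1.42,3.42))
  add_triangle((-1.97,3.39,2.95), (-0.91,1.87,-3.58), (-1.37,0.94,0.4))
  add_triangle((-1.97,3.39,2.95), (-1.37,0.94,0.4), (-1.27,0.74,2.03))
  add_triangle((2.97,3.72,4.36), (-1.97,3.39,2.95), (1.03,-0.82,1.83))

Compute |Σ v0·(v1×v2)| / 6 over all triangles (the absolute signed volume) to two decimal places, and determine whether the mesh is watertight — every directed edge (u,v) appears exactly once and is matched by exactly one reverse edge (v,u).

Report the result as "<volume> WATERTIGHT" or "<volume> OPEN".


Per-triangle v0·(v1×v2)/6:
  t1: +0.2654
  t2: +1.5912
  t3: +6.3433
  t4: +22.2342
  t5: -0.0210
  t6: +0.7072
  t7: +24.1298
  t8: -0.1662
  t9: +0.2118
  t10: +7.3356
  t11: +8.9045
  t12: +0.0909
  t13: +3.4534
  t14: +13.3280
  t15: +0.9687
  t16: +0.5068
  t17: +2.7196
  t18: +0.3740
  t19: -0.2604
  t20: -0.6609
  t21: +2.4653
  t22: +0.8435
  t23: +7.0238
Σ = +102.3885 → |volume| = 102.39

Directed edges: 69 total; 9 unmatched, e.g. (1.56,3.8,-2.96)→(-0.91,1.87,-3.58) → open.

102.39 OPEN


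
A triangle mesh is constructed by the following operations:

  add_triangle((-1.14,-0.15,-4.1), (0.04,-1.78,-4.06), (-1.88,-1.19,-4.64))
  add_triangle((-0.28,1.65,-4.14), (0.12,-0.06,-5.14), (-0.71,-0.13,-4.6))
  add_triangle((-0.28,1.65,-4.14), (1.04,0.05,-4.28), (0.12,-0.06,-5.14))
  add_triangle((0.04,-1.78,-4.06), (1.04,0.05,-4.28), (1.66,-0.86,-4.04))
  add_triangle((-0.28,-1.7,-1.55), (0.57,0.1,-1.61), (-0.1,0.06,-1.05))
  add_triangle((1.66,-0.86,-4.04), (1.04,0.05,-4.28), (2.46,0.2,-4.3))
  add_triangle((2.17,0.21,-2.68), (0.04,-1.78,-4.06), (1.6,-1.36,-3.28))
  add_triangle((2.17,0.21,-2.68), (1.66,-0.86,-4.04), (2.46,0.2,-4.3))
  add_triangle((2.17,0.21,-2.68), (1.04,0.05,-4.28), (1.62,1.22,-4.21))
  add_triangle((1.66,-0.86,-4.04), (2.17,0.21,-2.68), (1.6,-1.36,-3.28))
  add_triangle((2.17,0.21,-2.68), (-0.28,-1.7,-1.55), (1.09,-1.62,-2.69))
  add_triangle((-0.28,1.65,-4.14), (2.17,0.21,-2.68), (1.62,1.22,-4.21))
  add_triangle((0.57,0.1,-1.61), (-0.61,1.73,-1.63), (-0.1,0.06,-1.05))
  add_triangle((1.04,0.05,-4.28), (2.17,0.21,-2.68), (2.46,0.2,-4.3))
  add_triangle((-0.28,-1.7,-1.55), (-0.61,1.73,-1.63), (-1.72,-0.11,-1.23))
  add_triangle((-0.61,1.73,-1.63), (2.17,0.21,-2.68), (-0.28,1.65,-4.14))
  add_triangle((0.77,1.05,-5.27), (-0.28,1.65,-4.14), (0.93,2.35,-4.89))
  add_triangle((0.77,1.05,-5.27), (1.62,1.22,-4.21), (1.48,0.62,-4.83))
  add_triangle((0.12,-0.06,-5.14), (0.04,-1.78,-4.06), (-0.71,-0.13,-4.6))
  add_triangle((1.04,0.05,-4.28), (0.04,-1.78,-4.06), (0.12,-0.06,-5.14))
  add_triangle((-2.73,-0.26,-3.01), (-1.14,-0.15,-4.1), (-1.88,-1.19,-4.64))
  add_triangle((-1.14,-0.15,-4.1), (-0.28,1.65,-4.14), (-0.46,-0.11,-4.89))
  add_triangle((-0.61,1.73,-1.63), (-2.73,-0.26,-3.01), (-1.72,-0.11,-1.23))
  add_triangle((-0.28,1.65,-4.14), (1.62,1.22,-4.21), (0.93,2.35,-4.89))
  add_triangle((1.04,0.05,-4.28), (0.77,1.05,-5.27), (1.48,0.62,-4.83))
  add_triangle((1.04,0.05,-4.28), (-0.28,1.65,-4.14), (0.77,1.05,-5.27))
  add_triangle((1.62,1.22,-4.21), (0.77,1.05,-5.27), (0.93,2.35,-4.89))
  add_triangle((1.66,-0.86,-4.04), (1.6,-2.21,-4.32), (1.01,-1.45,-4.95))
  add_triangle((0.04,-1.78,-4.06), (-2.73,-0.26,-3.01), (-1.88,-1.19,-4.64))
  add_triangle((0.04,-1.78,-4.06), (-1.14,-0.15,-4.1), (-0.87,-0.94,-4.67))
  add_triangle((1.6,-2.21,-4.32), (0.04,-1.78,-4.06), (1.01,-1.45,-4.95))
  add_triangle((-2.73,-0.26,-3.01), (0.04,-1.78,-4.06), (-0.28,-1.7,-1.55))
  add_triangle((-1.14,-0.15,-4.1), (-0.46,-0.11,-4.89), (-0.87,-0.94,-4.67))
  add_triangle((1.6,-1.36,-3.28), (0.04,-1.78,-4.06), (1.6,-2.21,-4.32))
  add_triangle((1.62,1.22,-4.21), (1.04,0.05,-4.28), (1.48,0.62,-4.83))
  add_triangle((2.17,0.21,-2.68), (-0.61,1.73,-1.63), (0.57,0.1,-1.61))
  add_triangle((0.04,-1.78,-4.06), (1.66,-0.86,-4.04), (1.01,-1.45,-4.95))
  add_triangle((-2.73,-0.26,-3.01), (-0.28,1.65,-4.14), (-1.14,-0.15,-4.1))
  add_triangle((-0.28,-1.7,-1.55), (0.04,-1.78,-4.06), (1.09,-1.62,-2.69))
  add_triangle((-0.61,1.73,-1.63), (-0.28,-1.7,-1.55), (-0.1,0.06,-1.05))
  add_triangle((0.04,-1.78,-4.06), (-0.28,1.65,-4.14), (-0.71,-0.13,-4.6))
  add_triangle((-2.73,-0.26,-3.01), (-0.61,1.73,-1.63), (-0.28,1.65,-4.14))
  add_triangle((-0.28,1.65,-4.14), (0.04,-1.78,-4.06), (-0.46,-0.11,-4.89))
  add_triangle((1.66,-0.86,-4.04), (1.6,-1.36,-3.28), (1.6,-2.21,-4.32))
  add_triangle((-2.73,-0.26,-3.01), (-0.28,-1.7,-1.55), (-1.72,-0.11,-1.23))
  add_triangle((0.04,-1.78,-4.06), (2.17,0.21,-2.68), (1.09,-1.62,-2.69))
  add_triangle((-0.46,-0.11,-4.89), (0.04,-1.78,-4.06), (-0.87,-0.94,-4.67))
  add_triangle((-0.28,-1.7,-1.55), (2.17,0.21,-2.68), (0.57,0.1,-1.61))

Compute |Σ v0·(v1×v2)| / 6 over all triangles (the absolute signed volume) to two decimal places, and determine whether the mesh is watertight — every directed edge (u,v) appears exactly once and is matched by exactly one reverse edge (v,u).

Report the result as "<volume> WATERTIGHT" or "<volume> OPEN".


25.39 WATERTIGHT

Per-triangle v0·(v1×v2)/6:
  t1: +1.4725
  t2: +1.2138
  t3: +1.4000
  t4: +1.4968
  t5: -0.2262
  t6: +0.9883
  t7: -1.3560
  t8: +0.4384
  t9: +1.1924
  t10: +0.6088
  t11: -0.3700
  t12: -0.3849
  t13: -0.2078
  t14: +0.0181
  t15: -1.2601
  t16: +1.4568
  t17: +1.2254
  t18: +0.5614
  t19: +1.2096
  t20: +1.3906
  t21: +1.2594
  t22: +1.0665
  t23: +0.5656
  t24: -0.9255
  t25: +0.4213
  t26: +0.3234
  t27: +1.1421
  t28: +0.8429
  t29: +0.1958
  t30: -0.1367
  t31: +0.9645
  t32: +2.1173
  t33: +0.4930
  t34: -0.4175
  t35: -0.0159
  t36: -0.5476
  t37: -0.1969
  t38: +2.2412
  t39: +0.8224
  t40: -0.1803
  t41: -1.3614
  t42: +2.3867
  t43: +0.7500
  t44: +0.2972
  t45: +0.4770
  t46: +1.6358
  t47: +0.8799
  t48: -0.5789
Σ = +25.3892 → |volume| = 25.39

Directed edges: 144 total, each appears once with its reverse present → watertight.


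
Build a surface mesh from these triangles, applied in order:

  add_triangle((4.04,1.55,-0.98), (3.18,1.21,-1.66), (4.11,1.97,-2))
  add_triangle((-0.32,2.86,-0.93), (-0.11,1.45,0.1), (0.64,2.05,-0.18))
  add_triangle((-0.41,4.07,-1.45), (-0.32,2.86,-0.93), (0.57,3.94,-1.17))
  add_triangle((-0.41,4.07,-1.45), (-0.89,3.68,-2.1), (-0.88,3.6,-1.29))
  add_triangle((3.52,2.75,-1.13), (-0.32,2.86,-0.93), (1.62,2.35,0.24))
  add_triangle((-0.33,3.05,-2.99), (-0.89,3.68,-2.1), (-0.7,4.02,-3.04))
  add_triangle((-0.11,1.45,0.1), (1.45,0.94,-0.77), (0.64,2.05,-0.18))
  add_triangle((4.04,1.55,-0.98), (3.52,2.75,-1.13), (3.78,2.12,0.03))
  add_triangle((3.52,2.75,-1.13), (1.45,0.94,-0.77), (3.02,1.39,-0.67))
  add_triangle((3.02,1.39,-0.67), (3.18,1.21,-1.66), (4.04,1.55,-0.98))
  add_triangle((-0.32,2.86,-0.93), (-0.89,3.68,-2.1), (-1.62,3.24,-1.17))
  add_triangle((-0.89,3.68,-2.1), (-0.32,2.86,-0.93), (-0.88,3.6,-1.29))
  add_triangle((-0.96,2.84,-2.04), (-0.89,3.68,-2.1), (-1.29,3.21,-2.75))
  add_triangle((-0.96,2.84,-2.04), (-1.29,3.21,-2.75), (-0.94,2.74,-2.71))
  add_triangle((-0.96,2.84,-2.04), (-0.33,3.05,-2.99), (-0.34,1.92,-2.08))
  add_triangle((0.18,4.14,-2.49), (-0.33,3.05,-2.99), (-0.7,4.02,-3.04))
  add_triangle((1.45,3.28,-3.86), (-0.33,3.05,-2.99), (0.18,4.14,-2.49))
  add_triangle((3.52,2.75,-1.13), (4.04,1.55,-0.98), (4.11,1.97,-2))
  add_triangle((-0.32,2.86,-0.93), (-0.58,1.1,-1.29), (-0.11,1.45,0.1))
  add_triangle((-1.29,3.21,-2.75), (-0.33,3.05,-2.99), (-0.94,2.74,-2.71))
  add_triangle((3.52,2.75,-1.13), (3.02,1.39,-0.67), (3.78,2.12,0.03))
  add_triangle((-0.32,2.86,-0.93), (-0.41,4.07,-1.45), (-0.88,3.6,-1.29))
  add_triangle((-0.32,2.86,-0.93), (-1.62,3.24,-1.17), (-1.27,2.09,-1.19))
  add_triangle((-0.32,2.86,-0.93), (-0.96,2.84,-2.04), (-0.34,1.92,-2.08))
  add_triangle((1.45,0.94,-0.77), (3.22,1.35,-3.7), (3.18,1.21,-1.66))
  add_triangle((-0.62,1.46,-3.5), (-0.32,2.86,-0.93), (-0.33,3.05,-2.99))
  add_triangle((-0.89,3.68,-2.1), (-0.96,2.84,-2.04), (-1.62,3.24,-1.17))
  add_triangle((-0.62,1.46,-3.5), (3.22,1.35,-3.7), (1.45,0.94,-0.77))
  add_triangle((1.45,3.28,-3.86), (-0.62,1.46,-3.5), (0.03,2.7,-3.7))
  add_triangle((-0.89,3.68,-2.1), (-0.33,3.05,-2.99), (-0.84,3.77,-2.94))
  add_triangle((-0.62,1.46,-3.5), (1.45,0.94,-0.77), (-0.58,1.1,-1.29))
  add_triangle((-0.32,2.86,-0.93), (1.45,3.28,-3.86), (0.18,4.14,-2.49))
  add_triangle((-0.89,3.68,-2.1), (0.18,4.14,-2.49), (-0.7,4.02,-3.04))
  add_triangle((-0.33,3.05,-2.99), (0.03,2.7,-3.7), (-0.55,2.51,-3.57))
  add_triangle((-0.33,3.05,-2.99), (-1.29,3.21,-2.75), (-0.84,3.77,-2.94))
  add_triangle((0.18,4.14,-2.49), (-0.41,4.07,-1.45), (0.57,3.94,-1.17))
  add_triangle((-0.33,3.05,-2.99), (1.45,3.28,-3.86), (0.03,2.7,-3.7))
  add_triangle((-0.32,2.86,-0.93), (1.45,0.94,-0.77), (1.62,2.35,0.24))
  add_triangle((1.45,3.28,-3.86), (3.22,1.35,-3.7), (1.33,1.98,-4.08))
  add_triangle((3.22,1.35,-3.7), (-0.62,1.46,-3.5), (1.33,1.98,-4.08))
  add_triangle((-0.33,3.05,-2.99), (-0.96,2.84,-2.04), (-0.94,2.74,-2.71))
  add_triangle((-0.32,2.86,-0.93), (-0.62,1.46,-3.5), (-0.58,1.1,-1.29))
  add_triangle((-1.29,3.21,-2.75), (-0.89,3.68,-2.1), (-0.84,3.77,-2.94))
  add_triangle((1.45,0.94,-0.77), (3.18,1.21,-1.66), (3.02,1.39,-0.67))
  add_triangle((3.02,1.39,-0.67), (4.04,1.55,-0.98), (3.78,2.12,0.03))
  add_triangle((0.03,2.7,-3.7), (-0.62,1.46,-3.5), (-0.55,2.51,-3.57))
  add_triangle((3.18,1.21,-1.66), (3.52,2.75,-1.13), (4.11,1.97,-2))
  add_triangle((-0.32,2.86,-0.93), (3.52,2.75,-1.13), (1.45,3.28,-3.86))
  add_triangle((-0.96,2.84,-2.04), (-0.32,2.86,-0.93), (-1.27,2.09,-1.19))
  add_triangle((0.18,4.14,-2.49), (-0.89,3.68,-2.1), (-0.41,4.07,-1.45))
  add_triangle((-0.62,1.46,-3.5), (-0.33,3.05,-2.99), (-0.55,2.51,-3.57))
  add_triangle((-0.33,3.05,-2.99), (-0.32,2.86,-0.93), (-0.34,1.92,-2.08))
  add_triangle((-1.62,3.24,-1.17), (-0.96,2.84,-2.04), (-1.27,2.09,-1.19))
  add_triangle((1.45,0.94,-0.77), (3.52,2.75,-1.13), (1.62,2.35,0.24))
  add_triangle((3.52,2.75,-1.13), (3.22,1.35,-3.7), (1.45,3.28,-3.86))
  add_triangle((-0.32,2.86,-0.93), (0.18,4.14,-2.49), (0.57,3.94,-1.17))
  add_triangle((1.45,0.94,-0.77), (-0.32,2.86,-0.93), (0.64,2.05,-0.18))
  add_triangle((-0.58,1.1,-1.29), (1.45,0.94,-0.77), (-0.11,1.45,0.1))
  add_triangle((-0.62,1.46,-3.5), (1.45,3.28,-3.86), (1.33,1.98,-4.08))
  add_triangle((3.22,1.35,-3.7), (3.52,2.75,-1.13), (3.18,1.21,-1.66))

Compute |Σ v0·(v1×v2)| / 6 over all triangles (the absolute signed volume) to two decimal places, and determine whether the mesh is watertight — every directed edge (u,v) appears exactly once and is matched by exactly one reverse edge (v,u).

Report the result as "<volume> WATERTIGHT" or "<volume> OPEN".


Per-triangle v0·(v1×v2)/6:
  t1: +0.2420
  t2: +0.2247
  t3: +0.0634
  t4: +0.2742
  t5: +2.0437
  t6: +0.0221
  t7: -0.0423
  t8: +1.0169
  t9: -0.2071
  t10: -0.1380
  t11: +0.5149
  t12: -0.1783
  t13: +0.0217
  t14: -0.0691
  t15: +0.1157
  t16: +0.4989
  t17: +1.6449
  t18: +0.8721
  t19: +0.1013
  t20: +0.1413
  t21: -0.5608
  t22: +0.0314
  t23: -0.2484
  t24: -0.3790
  t25: -0.4146
  t26: +0.4512
  t27: +0.3289
  t28: -1.5779
  t29: +0.7719
  t30: +0.1422
  t31: -0.6468
  t32: +0.1342
  t33: +0.5192
  t34: +0.3307
  t35: +0.2750
  t36: +0.7604
  t37: +0.8607
  t38: -1.1611
  t39: +1.9846
  t40: +0.8602
  t41: -0.2514
  t42: +0.4560
  t43: +0.2889
  t44: -0.1882
  t45: -0.1193
  t46: +0.3526
  t47: -0.0435
  t48: +4.8925
  t49: -0.3952
  t50: +0.6771
  t51: -0.0322
  t52: -0.1270
  t53: +0.2314
  t54: -0.1077
  t55: +5.6800
  t56: -0.5852
  t57: +0.5531
  t58: -0.6023
  t59: +1.6534
  t60: +1.5563
Σ = +23.5139 → |volume| = 23.51

Directed edges: 180 total, each appears once with its reverse present → watertight.

23.51 WATERTIGHT
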